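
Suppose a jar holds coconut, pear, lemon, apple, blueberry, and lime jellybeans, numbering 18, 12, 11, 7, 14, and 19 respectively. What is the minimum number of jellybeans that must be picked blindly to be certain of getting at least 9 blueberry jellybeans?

The worst case draws every non-blueberry jellybean first: 18 + 12 + 11 + 7 + 19 = 67.
The next 9 draws are then forced to be blueberry, giving 67 + 9 = 76.

76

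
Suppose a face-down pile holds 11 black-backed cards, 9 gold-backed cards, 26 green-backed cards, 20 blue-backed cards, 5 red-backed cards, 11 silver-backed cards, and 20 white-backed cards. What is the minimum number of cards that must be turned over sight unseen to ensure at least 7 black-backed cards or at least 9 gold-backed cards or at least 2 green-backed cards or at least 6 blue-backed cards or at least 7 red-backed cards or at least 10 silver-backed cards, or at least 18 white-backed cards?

Each of the 7 back colors has its own threshold; avoid all of them simultaneously.
The worst case stops just short of every target: 6 black-backed, 8 gold-backed, 1 green-backed, 5 blue-backed, all 5 red-backed, 9 silver-backed, 17 white-backed — 6 + 8 + 1 + 5 + 5 + 9 + 17 = 51 cards.
One more card must push some back color to its target, so 51 + 1 = 52.

52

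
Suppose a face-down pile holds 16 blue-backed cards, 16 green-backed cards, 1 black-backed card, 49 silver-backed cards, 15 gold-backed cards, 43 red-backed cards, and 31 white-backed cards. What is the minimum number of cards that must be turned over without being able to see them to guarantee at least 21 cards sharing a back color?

In the worst case we take at most 20 of each back color, but all 16 blue-backed, all 16 green-backed, all 1 black-backed, and all 15 gold-backed (fewer than 20), giving 16 + 16 + 1 + 20 + 15 + 20 + 20 = 108.
One more card then forces some back color to 21, so 108 + 1 = 109.

109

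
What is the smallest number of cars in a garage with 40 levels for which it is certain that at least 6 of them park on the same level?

There are 40 levels acting as pigeonholes.
With 40 × 5 = 200 cars we could place exactly 5 in each, with no class reaching 6.
One more forces some class to hold 6, so 200 + 1 = 201.

201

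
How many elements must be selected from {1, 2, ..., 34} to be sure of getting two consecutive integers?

18

Partition {1, …, 34} into 17 pairs: {1,2}, {3,4}, …, {33,34}.
Choosing 17 integers — say the 17 even numbers 2, 4, …, 34 — takes one from each pair and avoids the property.
Choosing 18 forces two into the same pair by pigeonhole, and those are consecutive. So 18.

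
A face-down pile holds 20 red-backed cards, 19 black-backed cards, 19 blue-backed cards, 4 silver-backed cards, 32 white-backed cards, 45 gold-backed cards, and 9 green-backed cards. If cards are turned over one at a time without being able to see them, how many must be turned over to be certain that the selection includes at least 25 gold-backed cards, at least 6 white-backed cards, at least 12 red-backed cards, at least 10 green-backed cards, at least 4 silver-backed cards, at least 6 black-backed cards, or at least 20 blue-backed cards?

The worst case stops just short of every target: 11 red-backed, 5 black-backed, 19 blue-backed, 3 silver-backed, 5 white-backed, 24 gold-backed, 9 green-backed — 11 + 5 + 19 + 3 + 5 + 24 + 9 = 76 cards.
One more card must push some back color to its target, so 76 + 1 = 77.

77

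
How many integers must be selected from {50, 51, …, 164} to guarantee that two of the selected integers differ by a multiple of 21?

22

Group the integers by remainder mod 21; there are 21 residue classes, each nonempty in this range.
Choosing one from each class (21 integers) avoids any shared remainder.
One more choice must repeat a class, so two differ by a multiple of 21. Hence 21 + 1 = 22.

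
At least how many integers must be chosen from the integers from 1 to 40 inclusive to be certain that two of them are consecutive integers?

21

Partition {1, …, 40} into 20 pairs: {1,2}, {3,4}, …, {39,40}.
Choosing 20 integers — say the 20 even numbers 2, 4, …, 40 — takes one from each pair and avoids the property.
Choosing 21 forces two into the same pair by pigeonhole, and those are consecutive. So 21.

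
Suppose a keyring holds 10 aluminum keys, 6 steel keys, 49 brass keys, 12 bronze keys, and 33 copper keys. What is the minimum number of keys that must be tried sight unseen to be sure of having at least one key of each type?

105

The hardest type to obtain is steel: we could draw every other key first — 110 − 6 = 104 keys — without a single steel one.
The next draw must be steel, so 104 + 1 = 105.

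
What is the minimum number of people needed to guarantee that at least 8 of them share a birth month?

85

There are 12 months of the year acting as pigeonholes.
With 12 × 7 = 84 people we could place exactly 7 in each, with no class reaching 8.
One more forces some class to hold 8, so 84 + 1 = 85.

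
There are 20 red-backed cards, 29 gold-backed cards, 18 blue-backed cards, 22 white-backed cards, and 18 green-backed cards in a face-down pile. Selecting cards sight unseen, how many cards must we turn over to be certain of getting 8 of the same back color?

36

The worst case takes 7 cards of each back color without reaching 8 of any: 5 × 7 = 35.
The next card must bring some back color to 8, so 35 + 1 = 36.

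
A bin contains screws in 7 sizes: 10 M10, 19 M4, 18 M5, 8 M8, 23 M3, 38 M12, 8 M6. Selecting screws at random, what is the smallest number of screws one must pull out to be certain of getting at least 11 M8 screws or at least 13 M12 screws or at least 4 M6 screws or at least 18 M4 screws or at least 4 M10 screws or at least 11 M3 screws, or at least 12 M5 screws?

65

The worst case stops just short of every target: 3 M10, 17 M4, 11 M5, all 8 M8, 10 M3, 12 M12, 3 M6 — 3 + 17 + 11 + 8 + 10 + 12 + 3 = 64 screws.
One more screw must push some size to its target, so 64 + 1 = 65.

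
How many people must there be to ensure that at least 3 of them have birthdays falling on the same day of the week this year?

15

There are 7 days of the week acting as pigeonholes.
With 7 × 2 = 14 people we could place exactly 2 in each, with no class reaching 3.
One more forces some class to hold 3, so 14 + 1 = 15.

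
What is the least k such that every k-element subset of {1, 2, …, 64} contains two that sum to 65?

Partition {1, …, 64} into 32 pairs: {1,64}, {2,63}, …, {32,33}.
Choosing 32 integers — say the integers 1 through 32 — takes one from each pair and avoids the property.
Choosing 33 forces two into the same pair by pigeonhole, and those sum to 65. So 33.

33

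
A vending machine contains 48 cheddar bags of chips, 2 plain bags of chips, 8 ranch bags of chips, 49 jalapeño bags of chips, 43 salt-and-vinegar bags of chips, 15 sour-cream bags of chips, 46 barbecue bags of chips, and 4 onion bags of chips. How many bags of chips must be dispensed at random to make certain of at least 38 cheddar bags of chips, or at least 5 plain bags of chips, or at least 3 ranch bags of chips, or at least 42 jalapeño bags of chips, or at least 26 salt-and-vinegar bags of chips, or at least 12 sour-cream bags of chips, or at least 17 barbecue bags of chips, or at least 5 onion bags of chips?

The worst case stops just short of every target: 37 cheddar, all 2 plain, 2 ranch, 41 jalapeño, 25 salt-and-vinegar, 11 sour-cream, 16 barbecue, 4 onion — 37 + 2 + 2 + 41 + 25 + 11 + 16 + 4 = 138 bags of chips.
One more bag of chips must push some flavor to its target, so 138 + 1 = 139.

139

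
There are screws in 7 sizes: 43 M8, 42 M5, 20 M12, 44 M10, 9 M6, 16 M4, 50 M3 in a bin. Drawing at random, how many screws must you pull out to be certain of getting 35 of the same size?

In the worst case we take at most 34 of each size, but all 20 M12, all 9 M6, and all 16 M4 (fewer than 34), giving 34 + 34 + 20 + 34 + 9 + 16 + 34 = 181.
One more screw then forces some size to 35, so 181 + 1 = 182.

182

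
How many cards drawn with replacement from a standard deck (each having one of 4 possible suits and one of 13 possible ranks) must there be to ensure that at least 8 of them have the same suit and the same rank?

There are 4 × 13 = 52 (suit, rank) combinations acting as pigeonholes.
With 52 × 7 = 364 cards drawn with replacement from a standard deck we could place exactly 7 in each, with no (suit, rank) pair reaching 8.
One more forces some (suit, rank) pair to hold 8, so 364 + 1 = 365.

365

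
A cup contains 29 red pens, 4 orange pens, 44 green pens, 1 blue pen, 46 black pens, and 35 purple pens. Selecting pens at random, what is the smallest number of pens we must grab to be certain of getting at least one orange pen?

The worst case draws every non-orange pen first: 29 + 44 + 1 + 46 + 35 = 155.
The next draw is then forced to be orange, giving 155 + 1 = 156.

156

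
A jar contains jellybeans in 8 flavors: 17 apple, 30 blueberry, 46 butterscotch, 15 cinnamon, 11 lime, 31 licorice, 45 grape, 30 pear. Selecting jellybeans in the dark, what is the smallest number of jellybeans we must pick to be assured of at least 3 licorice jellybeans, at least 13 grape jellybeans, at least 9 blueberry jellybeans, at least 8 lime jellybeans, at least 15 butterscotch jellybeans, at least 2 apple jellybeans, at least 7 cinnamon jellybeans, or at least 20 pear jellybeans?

70

The worst case stops just short of every target: 1 apple, 8 blueberry, 14 butterscotch, 6 cinnamon, 7 lime, 2 licorice, 12 grape, 19 pear — 1 + 8 + 14 + 6 + 7 + 2 + 12 + 19 = 69 jellybeans.
One more jellybean must push some flavor to its target, so 69 + 1 = 70.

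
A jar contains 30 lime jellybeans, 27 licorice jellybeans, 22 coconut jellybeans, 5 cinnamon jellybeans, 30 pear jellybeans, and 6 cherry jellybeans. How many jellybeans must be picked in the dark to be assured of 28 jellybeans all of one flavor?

115

Treat the 6 flavors as pigeonholes.
In the worst case we take at most 27 of each flavor, but all 22 coconut, all 5 cinnamon, and all 6 cherry (fewer than 27), giving 27 + 27 + 22 + 5 + 27 + 6 = 114.
One more jellybean then forces some flavor to 28, so 114 + 1 = 115.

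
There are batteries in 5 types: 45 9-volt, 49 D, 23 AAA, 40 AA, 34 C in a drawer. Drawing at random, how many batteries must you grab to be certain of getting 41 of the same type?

178

In the worst case we take at most 40 of each type, but all 23 AAA and all 34 C (fewer than 40), giving 40 + 40 + 23 + 40 + 34 = 177.
One more battery then forces some type to 41, so 177 + 1 = 178.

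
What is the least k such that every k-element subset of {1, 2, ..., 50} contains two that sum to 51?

Partition {1, …, 50} into 25 pairs: {1,50}, {2,49}, …, {25,26}.
Choosing 25 integers — say the integers 1 through 25 — takes one from each pair and avoids the property.
Choosing 26 forces two into the same pair by pigeonhole, and those sum to 51. So 26.

26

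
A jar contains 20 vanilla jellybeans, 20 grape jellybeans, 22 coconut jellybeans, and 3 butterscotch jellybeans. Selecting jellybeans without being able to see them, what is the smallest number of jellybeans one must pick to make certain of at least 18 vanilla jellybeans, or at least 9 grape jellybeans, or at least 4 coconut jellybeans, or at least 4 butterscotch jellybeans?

The worst case stops just short of every target: 17 vanilla, 8 grape, 3 coconut, 3 butterscotch — 17 + 8 + 3 + 3 = 31 jellybeans.
One more jellybean must push some flavor to its target, so 31 + 1 = 32.

32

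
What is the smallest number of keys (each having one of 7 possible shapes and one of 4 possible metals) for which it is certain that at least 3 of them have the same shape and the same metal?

57

There are 7 × 4 = 28 (shape, metal) combinations acting as pigeonholes.
With 28 × 2 = 56 keys we could place exactly 2 in each, with no (shape, metal) pair reaching 3.
One more forces some (shape, metal) pair to hold 3, so 56 + 1 = 57.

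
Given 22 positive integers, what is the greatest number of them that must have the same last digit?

3

The 22 positive integers fall into 10 possible last digits.
If each of the 10 possible last digits held at most 2, the total would be at most 10 × 2 = 20 < 22, a contradiction.
So at least one holds ⌈22/10⌉ = 3.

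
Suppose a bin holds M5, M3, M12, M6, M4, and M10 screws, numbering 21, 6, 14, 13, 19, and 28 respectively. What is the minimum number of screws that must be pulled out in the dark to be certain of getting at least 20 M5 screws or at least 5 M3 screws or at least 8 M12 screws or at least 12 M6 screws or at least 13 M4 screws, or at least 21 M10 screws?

The worst case stops just short of every target: 19 M5, 4 M3, 7 M12, 11 M6, 12 M4, 20 M10 — 19 + 4 + 7 + 11 + 12 + 20 = 73 screws.
One more screw must push some size to its target, so 73 + 1 = 74.

74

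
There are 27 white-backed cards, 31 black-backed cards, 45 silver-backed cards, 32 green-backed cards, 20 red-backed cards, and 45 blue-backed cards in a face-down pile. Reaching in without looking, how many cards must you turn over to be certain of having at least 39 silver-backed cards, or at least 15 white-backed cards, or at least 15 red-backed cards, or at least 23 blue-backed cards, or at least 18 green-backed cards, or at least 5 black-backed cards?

The worst case stops just short of every target: 14 white-backed, 4 black-backed, 38 silver-backed, 17 green-backed, 14 red-backed, 22 blue-backed — 14 + 4 + 38 + 17 + 14 + 22 = 109 cards.
One more card must push some back color to its target, so 109 + 1 = 110.

110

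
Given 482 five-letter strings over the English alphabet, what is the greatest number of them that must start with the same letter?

19

The 482 five-letter strings over the English alphabet fall into 26 possible first letters.
If each of the 26 possible first letters held at most 18, the total would be at most 26 × 18 = 468 < 482, a contradiction.
So at least one holds ⌈482/26⌉ = 19.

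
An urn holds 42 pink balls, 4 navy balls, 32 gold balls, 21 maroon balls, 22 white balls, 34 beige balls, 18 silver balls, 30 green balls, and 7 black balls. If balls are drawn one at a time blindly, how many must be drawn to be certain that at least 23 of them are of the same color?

161

In the worst case we take at most 22 of each color, but all 4 navy, all 21 maroon, all 18 silver, and all 7 black (fewer than 22), giving 22 + 4 + 22 + 21 + 22 + 22 + 18 + 22 + 7 = 160.
One more ball then forces some color to 23, so 160 + 1 = 161.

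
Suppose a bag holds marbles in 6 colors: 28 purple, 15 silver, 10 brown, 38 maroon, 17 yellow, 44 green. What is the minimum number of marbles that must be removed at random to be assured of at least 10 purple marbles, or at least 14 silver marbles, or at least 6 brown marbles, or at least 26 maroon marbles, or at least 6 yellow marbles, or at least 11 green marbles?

Each of the 6 colors has its own threshold; avoid all of them simultaneously.
The worst case stops just short of every target: 9 purple, 13 silver, 5 brown, 25 maroon, 5 yellow, 10 green — 9 + 13 + 5 + 25 + 5 + 10 = 67 marbles.
One more marble must push some color to its target, so 67 + 1 = 68.

68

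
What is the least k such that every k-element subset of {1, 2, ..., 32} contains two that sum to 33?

Partition {1, …, 32} into 16 pairs: {1,32}, {2,31}, …, {16,17}.
Choosing 16 integers — say the integers 1 through 16 — takes one from each pair and avoids the property.
Choosing 17 forces two into the same pair by pigeonhole, and those sum to 33. So 17.

17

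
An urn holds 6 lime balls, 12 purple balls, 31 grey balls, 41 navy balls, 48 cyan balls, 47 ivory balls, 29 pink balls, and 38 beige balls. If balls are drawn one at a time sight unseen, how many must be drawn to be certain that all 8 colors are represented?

247

The hardest color to obtain is lime: we could draw every other ball first — 252 − 6 = 246 balls — without a single lime one.
The next draw must be lime, so 246 + 1 = 247.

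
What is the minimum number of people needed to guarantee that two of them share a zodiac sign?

13

There are 12 zodiac signs acting as pigeonholes.
With 12 people we could place one in each, avoiding any repeat.
One more forces some class to hold 2, so 12 + 1 = 13.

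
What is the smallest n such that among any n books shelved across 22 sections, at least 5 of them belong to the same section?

89

There are 22 sections acting as pigeonholes.
With 22 × 4 = 88 books we could place exactly 4 in each, with no class reaching 5.
One more forces some class to hold 5, so 88 + 1 = 89.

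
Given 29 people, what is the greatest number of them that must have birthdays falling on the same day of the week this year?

The 29 people fall into 7 days of the week.
If each of the 7 days of the week held at most 4, the total would be at most 7 × 4 = 28 < 29, a contradiction.
So at least one holds ⌈29/7⌉ = 5.

5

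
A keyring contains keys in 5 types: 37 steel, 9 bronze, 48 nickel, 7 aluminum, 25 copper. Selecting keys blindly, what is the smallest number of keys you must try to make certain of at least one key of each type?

120

The hardest type to obtain is aluminum: we could draw every other key first — 126 − 7 = 119 keys — without a single aluminum one.
The next draw must be aluminum, so 119 + 1 = 120.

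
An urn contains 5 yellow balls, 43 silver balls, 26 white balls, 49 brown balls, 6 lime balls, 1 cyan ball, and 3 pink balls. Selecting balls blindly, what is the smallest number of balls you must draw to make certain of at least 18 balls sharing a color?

67

Treat the 7 colors as pigeonholes.
In the worst case we take at most 17 of each color, but all 5 yellow, all 6 lime, all 1 cyan, and all 3 pink (fewer than 17), giving 5 + 17 + 17 + 17 + 6 + 1 + 3 = 66.
One more ball then forces some color to 18, so 66 + 1 = 67.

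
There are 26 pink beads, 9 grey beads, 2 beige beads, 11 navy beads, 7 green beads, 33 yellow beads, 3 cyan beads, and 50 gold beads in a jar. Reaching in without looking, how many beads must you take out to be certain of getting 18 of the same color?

84

In the worst case we take at most 17 of each color, but all 9 grey, all 2 beige, all 11 navy, all 7 green, and all 3 cyan (fewer than 17), giving 17 + 9 + 2 + 11 + 7 + 17 + 3 + 17 = 83.
One more bead then forces some color to 18, so 83 + 1 = 84.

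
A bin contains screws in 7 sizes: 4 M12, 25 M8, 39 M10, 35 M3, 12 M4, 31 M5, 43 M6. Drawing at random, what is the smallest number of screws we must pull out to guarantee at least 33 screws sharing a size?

In the worst case we take at most 32 of each size, but all 4 M12, all 25 M8, all 12 M4, and all 31 M5 (fewer than 32), giving 4 + 25 + 32 + 32 + 12 + 31 + 32 = 168.
One more screw then forces some size to 33, so 168 + 1 = 169.

169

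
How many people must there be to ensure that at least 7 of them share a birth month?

There are 12 months of the year acting as pigeonholes.
With 12 × 6 = 72 people we could place exactly 6 in each, with no class reaching 7.
One more forces some class to hold 7, so 72 + 1 = 73.

73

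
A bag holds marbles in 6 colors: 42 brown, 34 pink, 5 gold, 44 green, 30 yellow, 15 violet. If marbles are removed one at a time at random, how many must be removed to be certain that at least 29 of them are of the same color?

133

In the worst case we take at most 28 of each color, but all 5 gold and all 15 violet (fewer than 28), giving 28 + 28 + 5 + 28 + 28 + 15 = 132.
One more marble then forces some color to 29, so 132 + 1 = 133.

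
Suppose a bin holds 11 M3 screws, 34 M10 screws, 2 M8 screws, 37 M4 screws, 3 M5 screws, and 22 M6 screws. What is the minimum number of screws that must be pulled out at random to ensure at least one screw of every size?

108

The hardest size to obtain is M8: we could draw every other screw first — 109 − 2 = 107 screws — without a single M8 one.
The next draw must be M8, so 107 + 1 = 108.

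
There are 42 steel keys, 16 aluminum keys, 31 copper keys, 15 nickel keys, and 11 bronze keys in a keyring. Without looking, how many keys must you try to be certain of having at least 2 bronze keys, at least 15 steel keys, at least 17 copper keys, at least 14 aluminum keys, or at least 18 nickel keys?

60

Each of the 5 types has its own threshold; avoid all of them simultaneously.
The worst case stops just short of every target: 14 steel, 13 aluminum, 16 copper, all 15 nickel, 1 bronze — 14 + 13 + 16 + 15 + 1 = 59 keys.
One more key must push some type to its target, so 59 + 1 = 60.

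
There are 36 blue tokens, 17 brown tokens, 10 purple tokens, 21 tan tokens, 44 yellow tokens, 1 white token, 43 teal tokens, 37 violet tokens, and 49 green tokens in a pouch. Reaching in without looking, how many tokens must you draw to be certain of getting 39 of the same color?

Treat the 9 colors as pigeonholes.
In the worst case we take at most 38 of each color, but all 36 blue, all 17 brown, all 10 purple, all 21 tan, all 1 white, and all 37 violet (fewer than 38), giving 36 + 17 + 10 + 21 + 38 + 1 + 38 + 37 + 38 = 236.
One more token then forces some color to 39, so 236 + 1 = 237.

237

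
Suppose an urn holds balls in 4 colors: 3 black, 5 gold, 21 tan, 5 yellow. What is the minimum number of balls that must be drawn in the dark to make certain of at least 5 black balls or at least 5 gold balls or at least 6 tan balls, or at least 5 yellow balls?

17

The worst case stops just short of every target: all 3 black, 4 gold, 5 tan, 4 yellow — 3 + 4 + 5 + 4 = 16 balls.
One more ball must push some color to its target, so 16 + 1 = 17.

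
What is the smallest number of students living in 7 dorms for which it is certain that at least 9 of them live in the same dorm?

There are 7 dorms acting as pigeonholes.
With 7 × 8 = 56 students we could place exactly 8 in each, with no class reaching 9.
One more forces some class to hold 9, so 56 + 1 = 57.

57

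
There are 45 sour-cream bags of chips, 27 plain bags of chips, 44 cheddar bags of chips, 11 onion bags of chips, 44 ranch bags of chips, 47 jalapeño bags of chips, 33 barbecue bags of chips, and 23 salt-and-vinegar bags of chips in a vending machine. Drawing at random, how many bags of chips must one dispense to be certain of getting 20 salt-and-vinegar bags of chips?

To avoid salt-and-vinegar bags of chips as long as possible, exhaust the other 7 flavors first.
The worst case draws every non-salt-and-vinegar bag of chips first: 45 + 27 + 44 + 11 + 44 + 47 + 33 = 251.
The next 20 draws are then forced to be salt-and-vinegar, giving 251 + 20 = 271.

271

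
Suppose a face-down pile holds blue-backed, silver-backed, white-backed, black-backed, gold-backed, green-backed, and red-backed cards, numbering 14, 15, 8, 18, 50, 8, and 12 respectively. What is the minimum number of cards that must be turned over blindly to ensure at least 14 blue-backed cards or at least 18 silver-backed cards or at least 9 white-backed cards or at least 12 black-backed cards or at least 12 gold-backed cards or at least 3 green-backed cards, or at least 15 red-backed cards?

73

The worst case stops just short of every target: 13 blue-backed, all 15 silver-backed, 8 white-backed, 11 black-backed, 11 gold-backed, 2 green-backed, all 12 red-backed — 13 + 15 + 8 + 11 + 11 + 2 + 12 = 72 cards.
One more card must push some back color to its target, so 72 + 1 = 73.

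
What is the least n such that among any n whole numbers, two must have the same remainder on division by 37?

Two integers differ by a multiple of 37 exactly when they share a remainder mod 37.
There are 37 residue classes mod 37, so 37 integers can all lie in distinct classes.
One more integer must repeat a residue, giving a difference divisible by 37. So n = 37 + 1 = 38.

38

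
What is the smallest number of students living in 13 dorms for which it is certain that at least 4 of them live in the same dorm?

40

There are 13 dorms acting as pigeonholes.
With 13 × 3 = 39 students we could place exactly 3 in each, with no class reaching 4.
One more forces some class to hold 4, so 39 + 1 = 40.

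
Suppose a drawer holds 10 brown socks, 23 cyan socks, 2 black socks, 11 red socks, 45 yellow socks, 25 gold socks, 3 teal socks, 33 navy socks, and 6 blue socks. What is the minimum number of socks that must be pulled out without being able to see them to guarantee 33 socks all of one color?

145

In the worst case we take at most 32 of each color, but all 10 brown, all 23 cyan, all 2 black, all 11 red, all 25 gold, all 3 teal, and all 6 blue (fewer than 32), giving 10 + 23 + 2 + 11 + 32 + 25 + 3 + 32 + 6 = 144.
One more sock then forces some color to 33, so 144 + 1 = 145.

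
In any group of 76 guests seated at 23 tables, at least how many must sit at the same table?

The 76 guests fall into 23 tables.
If each of the 23 tables held at most 3, the total would be at most 23 × 3 = 69 < 76, a contradiction.
So at least one holds ⌈76/23⌉ = 4.

4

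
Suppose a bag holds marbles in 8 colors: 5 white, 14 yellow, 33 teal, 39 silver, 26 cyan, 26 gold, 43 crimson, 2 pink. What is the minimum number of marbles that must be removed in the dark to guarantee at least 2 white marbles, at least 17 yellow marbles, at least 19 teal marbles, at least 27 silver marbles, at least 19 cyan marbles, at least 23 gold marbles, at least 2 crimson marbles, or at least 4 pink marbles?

The worst case stops just short of every target: 1 white, all 14 yellow, 18 teal, 26 silver, 18 cyan, 22 gold, 1 crimson, all 2 pink — 1 + 14 + 18 + 26 + 18 + 22 + 1 + 2 = 102 marbles.
One more marble must push some color to its target, so 102 + 1 = 103.

103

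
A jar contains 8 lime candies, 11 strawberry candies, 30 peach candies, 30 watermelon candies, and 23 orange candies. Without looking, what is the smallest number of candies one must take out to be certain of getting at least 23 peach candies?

To avoid peach candies as long as possible, exhaust the other 4 flavors first.
The worst case draws every non-peach candy first: 8 + 11 + 30 + 23 = 72.
The next 23 draws are then forced to be peach, giving 72 + 23 = 95.

95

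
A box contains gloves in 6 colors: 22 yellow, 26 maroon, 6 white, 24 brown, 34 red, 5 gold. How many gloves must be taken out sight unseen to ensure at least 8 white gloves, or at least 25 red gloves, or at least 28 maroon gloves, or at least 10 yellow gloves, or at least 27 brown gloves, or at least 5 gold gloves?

94

Each of the 6 colors has its own threshold; avoid all of them simultaneously.
The worst case stops just short of every target: 9 yellow, all 26 maroon, all 6 white, all 24 brown, 24 red, 4 gold — 9 + 26 + 6 + 24 + 24 + 4 = 93 gloves.
One more glove must push some color to its target, so 93 + 1 = 94.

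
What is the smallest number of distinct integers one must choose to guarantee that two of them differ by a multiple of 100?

101

Two integers differ by a multiple of 100 exactly when they share a remainder mod 100.
There are 100 residue classes mod 100, so 100 integers can all lie in distinct classes.
One more integer must repeat a residue, giving a difference divisible by 100. So n = 100 + 1 = 101.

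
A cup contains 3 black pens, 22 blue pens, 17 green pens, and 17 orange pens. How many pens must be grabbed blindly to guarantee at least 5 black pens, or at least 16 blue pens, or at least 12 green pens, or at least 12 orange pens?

The worst case stops just short of every target: all 3 black, 15 blue, 11 green, 11 orange — 3 + 15 + 11 + 11 = 40 pens.
One more pen must push some ink color to its target, so 40 + 1 = 41.

41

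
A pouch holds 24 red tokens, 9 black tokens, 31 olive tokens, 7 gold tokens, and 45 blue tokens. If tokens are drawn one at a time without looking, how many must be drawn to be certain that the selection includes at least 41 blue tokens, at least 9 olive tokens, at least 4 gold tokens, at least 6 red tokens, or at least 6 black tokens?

Each of the 5 colors has its own threshold; avoid all of them simultaneously.
The worst case stops just short of every target: 5 red, 5 black, 8 olive, 3 gold, 40 blue — 5 + 5 + 8 + 3 + 40 = 61 tokens.
One more token must push some color to its target, so 61 + 1 = 62.

62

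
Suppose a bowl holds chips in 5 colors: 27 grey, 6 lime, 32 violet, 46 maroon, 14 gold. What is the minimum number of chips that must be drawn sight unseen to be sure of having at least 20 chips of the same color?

78

In the worst case we take at most 19 of each color, but all 6 lime and all 14 gold (fewer than 19), giving 19 + 6 + 19 + 19 + 14 = 77.
One more chip then forces some color to 20, so 77 + 1 = 78.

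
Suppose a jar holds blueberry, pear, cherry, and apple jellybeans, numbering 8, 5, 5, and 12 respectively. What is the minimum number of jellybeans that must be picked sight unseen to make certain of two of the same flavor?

The worst case takes 1 jellybean of each flavor without reaching 2 of any: 4 × 1 = 4.
The next jellybean must bring some flavor to 2, so 4 + 1 = 5.

5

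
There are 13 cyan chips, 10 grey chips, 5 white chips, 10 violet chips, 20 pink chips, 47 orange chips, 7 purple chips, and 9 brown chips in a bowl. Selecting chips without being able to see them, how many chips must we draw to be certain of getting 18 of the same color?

89

In the worst case we take at most 17 of each color, but all 13 cyan, all 10 grey, all 5 white, all 10 violet, all 7 purple, and all 9 brown (fewer than 17), giving 13 + 10 + 5 + 10 + 17 + 17 + 7 + 9 = 88.
One more chip then forces some color to 18, so 88 + 1 = 89.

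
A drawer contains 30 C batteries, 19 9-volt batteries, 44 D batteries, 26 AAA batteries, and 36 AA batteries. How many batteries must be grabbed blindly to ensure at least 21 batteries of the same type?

100

In the worst case we take at most 20 of each type, but all 19 9-volt (fewer than 20), giving 20 + 19 + 20 + 20 + 20 = 99.
One more battery then forces some type to 21, so 99 + 1 = 100.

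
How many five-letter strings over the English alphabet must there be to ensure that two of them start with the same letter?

27

There are 26 possible first letters acting as pigeonholes.
With 26 five-letter strings over the English alphabet we could place one in each, avoiding any repeat.
One more forces some class to hold 2, so 26 + 1 = 27.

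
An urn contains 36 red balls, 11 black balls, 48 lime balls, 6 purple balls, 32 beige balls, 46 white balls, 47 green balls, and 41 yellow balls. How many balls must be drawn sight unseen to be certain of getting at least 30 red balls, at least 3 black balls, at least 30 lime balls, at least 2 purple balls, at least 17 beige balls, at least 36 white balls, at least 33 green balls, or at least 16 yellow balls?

The worst case stops just short of every target: 29 red, 2 black, 29 lime, 1 purple, 16 beige, 35 white, 32 green, 15 yellow — 29 + 2 + 29 + 1 + 16 + 35 + 32 + 15 = 159 balls.
One more ball must push some color to its target, so 159 + 1 = 160.

160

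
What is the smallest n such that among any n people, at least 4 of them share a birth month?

37

There are 12 months of the year acting as pigeonholes.
With 12 × 3 = 36 people we could place exactly 3 in each, with no class reaching 4.
One more forces some class to hold 4, so 36 + 1 = 37.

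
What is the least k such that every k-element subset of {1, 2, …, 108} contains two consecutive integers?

55

Partition {1, …, 108} into 54 pairs: {1,2}, {3,4}, …, {107,108}.
Choosing 54 integers — say the 54 even numbers 2, 4, …, 108 — takes one from each pair and avoids the property.
Choosing 55 forces two into the same pair by pigeonhole, and those are consecutive. So 55.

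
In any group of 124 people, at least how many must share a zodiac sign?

The 124 people fall into 12 zodiac signs.
If each of the 12 zodiac signs held at most 10, the total would be at most 12 × 10 = 120 < 124, a contradiction.
So at least one holds ⌈124/12⌉ = 11.

11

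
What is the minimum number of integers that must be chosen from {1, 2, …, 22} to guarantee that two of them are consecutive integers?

12

Partition {1, …, 22} into 11 pairs: {1,2}, {3,4}, …, {21,22}.
Choosing 11 integers — say the 11 even numbers 2, 4, …, 22 — takes one from each pair and avoids the property.
Choosing 12 forces two into the same pair by pigeonhole, and those are consecutive. So 12.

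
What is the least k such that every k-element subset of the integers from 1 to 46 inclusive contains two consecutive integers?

Partition {1, …, 46} into 23 pairs: {1,2}, {3,4}, …, {45,46}.
Choosing 23 integers — say the 23 even numbers 2, 4, …, 46 — takes one from each pair and avoids the property.
Choosing 24 forces two into the same pair by pigeonhole, and those are consecutive. So 24.

24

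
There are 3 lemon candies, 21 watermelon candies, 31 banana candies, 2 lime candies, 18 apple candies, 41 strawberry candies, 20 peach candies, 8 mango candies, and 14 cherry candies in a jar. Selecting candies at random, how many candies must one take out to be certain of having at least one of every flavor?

157

The hardest flavor to obtain is lime: we could draw every other candy first — 158 − 2 = 156 candies — without a single lime one.
The next draw must be lime, so 156 + 1 = 157.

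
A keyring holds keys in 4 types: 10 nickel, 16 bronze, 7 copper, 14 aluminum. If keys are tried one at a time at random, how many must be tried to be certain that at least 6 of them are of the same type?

21

Treat the 4 types as pigeonholes.
The worst case takes 5 keys of each type without reaching 6 of any: 4 × 5 = 20.
The next key must bring some type to 6, so 20 + 1 = 21.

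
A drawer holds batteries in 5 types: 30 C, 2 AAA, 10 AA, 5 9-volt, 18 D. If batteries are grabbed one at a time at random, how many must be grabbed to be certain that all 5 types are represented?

The hardest type to obtain is AAA: we could draw every other battery first — 65 − 2 = 63 batteries — without a single AAA one.
The next draw must be AAA, so 63 + 1 = 64.

64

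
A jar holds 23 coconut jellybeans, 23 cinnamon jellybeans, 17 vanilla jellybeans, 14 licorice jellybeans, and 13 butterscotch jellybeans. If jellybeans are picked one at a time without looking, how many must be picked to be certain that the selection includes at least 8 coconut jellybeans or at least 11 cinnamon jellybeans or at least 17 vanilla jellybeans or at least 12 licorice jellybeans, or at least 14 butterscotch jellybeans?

The worst case stops just short of every target: 7 coconut, 10 cinnamon, 16 vanilla, 11 licorice, 13 butterscotch — 7 + 10 + 16 + 11 + 13 = 57 jellybeans.
One more jellybean must push some flavor to its target, so 57 + 1 = 58.

58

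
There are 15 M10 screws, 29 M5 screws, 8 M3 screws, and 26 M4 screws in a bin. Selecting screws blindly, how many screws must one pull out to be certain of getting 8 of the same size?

29

Treat the 4 sizes as pigeonholes.
The worst case takes 7 screws of each size without reaching 8 of any: 4 × 7 = 28.
The next screw must bring some size to 8, so 28 + 1 = 29.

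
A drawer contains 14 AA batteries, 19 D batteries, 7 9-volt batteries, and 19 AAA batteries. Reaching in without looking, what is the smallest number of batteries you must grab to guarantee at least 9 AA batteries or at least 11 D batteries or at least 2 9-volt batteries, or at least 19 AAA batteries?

38

The worst case stops just short of every target: 8 AA, 10 D, 1 9-volt, 18 AAA — 8 + 10 + 1 + 18 = 37 batteries.
One more battery must push some type to its target, so 37 + 1 = 38.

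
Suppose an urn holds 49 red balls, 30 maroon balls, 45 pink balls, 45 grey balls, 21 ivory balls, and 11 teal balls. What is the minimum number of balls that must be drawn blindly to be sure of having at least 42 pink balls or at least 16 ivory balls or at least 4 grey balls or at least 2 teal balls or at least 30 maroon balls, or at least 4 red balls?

93

The worst case stops just short of every target: 3 red, 29 maroon, 41 pink, 3 grey, 15 ivory, 1 teal — 3 + 29 + 41 + 3 + 15 + 1 = 92 balls.
One more ball must push some color to its target, so 92 + 1 = 93.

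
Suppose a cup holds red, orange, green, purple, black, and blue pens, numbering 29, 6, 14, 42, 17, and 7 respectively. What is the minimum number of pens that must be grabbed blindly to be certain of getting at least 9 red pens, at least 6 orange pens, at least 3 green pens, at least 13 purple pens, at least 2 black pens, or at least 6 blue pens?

The worst case stops just short of every target: 8 red, 5 orange, 2 green, 12 purple, 1 black, 5 blue — 8 + 5 + 2 + 12 + 1 + 5 = 33 pens.
One more pen must push some ink color to its target, so 33 + 1 = 34.

34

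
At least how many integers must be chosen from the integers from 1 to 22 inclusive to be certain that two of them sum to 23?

Partition {1, …, 22} into 11 pairs: {1,22}, {2,21}, …, {11,12}.
Choosing 11 integers — say the integers 1 through 11 — takes one from each pair and avoids the property.
Choosing 12 forces two into the same pair by pigeonhole, and those sum to 23. So 12.

12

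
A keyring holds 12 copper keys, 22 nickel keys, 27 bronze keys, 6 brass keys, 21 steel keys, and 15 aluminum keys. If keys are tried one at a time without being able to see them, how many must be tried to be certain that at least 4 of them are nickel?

To avoid nickel keys as long as possible, exhaust the other 5 types first.
The worst case draws every non-nickel key first: 12 + 27 + 6 + 21 + 15 = 81.
The next 4 draws are then forced to be nickel, giving 81 + 4 = 85.

85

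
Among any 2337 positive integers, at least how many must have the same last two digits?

There are 100 possible two-digit endings, which serve as the pigeonholes.
If each of the 100 possible two-digit endings held at most 23, the total would be at most 100 × 23 = 2300 < 2337, a contradiction.
So at least one holds ⌈2337/100⌉ = 24.

24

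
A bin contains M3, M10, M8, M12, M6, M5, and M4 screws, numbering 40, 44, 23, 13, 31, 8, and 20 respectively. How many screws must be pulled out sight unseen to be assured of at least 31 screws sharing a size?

In the worst case we take at most 30 of each size, but all 23 M8, all 13 M12, all 8 M5, and all 20 M4 (fewer than 30), giving 30 + 30 + 23 + 13 + 30 + 8 + 20 = 154.
One more screw then forces some size to 31, so 154 + 1 = 155.

155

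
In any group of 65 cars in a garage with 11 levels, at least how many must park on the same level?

6

If each of the 11 levels held at most 5, the total would be at most 11 × 5 = 55 < 65, a contradiction.
So at least one holds ⌈65/11⌉ = 6.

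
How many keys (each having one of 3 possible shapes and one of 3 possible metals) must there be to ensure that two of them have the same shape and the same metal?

10

There are 3 × 3 = 9 (shape, metal) combinations acting as pigeonholes.
With 9 keys we could place one in each, avoiding any repeat.
One more forces some (shape, metal) pair to hold 2, so 9 + 1 = 10.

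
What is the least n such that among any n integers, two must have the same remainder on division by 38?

Two integers differ by a multiple of 38 exactly when they share a remainder mod 38.
There are 38 residue classes mod 38, so 38 integers can all lie in distinct classes.
One more integer must repeat a residue, giving a difference divisible by 38. So n = 38 + 1 = 39.

39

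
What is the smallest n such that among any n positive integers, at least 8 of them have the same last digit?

There are 10 possible last digits acting as pigeonholes.
With 10 × 7 = 70 positive integers we could place exactly 7 in each, with no class reaching 8.
One more forces some class to hold 8, so 70 + 1 = 71.

71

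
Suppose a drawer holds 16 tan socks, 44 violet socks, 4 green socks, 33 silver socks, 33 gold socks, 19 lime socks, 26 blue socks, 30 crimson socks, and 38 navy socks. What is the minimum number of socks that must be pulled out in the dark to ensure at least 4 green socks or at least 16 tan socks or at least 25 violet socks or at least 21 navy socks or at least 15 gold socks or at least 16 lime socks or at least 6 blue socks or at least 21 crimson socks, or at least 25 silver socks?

Each of the 9 colors has its own threshold; avoid all of them simultaneously.
The worst case stops just short of every target: 15 tan, 24 violet, 3 green, 24 silver, 14 gold, 15 lime, 5 blue, 20 crimson, 20 navy — 15 + 24 + 3 + 24 + 14 + 15 + 5 + 20 + 20 = 140 socks.
One more sock must push some color to its target, so 140 + 1 = 141.

141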